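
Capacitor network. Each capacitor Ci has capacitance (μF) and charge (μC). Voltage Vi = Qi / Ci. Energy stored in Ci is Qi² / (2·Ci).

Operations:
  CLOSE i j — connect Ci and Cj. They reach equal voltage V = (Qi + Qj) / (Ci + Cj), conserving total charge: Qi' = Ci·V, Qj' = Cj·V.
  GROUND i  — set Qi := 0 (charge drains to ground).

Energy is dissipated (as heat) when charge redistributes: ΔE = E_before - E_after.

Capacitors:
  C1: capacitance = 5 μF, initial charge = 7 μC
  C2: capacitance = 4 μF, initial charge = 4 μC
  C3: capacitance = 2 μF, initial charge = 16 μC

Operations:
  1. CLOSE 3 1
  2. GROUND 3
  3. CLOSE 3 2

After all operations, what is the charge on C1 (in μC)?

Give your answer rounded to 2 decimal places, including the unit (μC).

Answer: 16.43 μC

Derivation:
Initial: C1(5μF, Q=7μC, V=1.40V), C2(4μF, Q=4μC, V=1.00V), C3(2μF, Q=16μC, V=8.00V)
Op 1: CLOSE 3-1: Q_total=23.00, C_total=7.00, V=3.29; Q3=6.57, Q1=16.43; dissipated=31.114
Op 2: GROUND 3: Q3=0; energy lost=10.796
Op 3: CLOSE 3-2: Q_total=4.00, C_total=6.00, V=0.67; Q3=1.33, Q2=2.67; dissipated=0.667
Final charges: Q1=16.43, Q2=2.67, Q3=1.33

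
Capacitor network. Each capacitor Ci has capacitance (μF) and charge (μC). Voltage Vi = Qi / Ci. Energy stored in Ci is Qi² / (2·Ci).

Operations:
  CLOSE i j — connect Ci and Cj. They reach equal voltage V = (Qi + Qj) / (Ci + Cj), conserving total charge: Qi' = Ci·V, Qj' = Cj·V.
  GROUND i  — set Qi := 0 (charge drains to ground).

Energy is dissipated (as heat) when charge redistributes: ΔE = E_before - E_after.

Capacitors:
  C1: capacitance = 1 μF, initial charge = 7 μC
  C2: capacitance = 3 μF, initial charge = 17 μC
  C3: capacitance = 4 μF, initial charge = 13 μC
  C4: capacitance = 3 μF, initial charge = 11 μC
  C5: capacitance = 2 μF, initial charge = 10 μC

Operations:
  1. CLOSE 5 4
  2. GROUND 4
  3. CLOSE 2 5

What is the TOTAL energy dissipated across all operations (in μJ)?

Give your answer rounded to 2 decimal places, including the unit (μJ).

Initial: C1(1μF, Q=7μC, V=7.00V), C2(3μF, Q=17μC, V=5.67V), C3(4μF, Q=13μC, V=3.25V), C4(3μF, Q=11μC, V=3.67V), C5(2μF, Q=10μC, V=5.00V)
Op 1: CLOSE 5-4: Q_total=21.00, C_total=5.00, V=4.20; Q5=8.40, Q4=12.60; dissipated=1.067
Op 2: GROUND 4: Q4=0; energy lost=26.460
Op 3: CLOSE 2-5: Q_total=25.40, C_total=5.00, V=5.08; Q2=15.24, Q5=10.16; dissipated=1.291
Total dissipated: 28.817 μJ

Answer: 28.82 μJ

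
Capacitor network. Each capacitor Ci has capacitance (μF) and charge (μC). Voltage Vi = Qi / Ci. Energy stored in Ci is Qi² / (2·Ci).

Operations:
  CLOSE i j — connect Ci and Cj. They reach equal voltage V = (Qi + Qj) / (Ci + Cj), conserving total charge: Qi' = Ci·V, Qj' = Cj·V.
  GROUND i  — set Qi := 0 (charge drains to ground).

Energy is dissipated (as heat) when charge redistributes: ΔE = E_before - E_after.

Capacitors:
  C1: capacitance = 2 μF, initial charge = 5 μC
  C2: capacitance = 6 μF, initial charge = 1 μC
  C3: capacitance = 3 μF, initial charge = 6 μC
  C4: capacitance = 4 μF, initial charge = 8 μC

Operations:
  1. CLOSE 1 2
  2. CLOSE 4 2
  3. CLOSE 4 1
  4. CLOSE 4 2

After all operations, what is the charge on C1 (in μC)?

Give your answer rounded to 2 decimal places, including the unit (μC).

Answer: 2.17 μC

Derivation:
Initial: C1(2μF, Q=5μC, V=2.50V), C2(6μF, Q=1μC, V=0.17V), C3(3μF, Q=6μC, V=2.00V), C4(4μF, Q=8μC, V=2.00V)
Op 1: CLOSE 1-2: Q_total=6.00, C_total=8.00, V=0.75; Q1=1.50, Q2=4.50; dissipated=4.083
Op 2: CLOSE 4-2: Q_total=12.50, C_total=10.00, V=1.25; Q4=5.00, Q2=7.50; dissipated=1.875
Op 3: CLOSE 4-1: Q_total=6.50, C_total=6.00, V=1.08; Q4=4.33, Q1=2.17; dissipated=0.167
Op 4: CLOSE 4-2: Q_total=11.83, C_total=10.00, V=1.18; Q4=4.73, Q2=7.10; dissipated=0.033
Final charges: Q1=2.17, Q2=7.10, Q3=6.00, Q4=4.73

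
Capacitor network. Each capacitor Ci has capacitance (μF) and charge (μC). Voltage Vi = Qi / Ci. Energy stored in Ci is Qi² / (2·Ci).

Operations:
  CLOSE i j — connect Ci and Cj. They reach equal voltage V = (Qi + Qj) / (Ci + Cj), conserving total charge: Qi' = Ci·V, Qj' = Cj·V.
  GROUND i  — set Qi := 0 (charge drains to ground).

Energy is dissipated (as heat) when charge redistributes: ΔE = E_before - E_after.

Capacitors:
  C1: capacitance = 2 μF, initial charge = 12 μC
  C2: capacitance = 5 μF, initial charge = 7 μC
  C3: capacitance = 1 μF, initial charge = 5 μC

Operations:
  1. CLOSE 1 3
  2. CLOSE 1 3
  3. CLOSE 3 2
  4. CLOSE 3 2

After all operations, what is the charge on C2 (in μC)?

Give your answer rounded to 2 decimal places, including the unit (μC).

Initial: C1(2μF, Q=12μC, V=6.00V), C2(5μF, Q=7μC, V=1.40V), C3(1μF, Q=5μC, V=5.00V)
Op 1: CLOSE 1-3: Q_total=17.00, C_total=3.00, V=5.67; Q1=11.33, Q3=5.67; dissipated=0.333
Op 2: CLOSE 1-3: Q_total=17.00, C_total=3.00, V=5.67; Q1=11.33, Q3=5.67; dissipated=0.000
Op 3: CLOSE 3-2: Q_total=12.67, C_total=6.00, V=2.11; Q3=2.11, Q2=10.56; dissipated=7.585
Op 4: CLOSE 3-2: Q_total=12.67, C_total=6.00, V=2.11; Q3=2.11, Q2=10.56; dissipated=0.000
Final charges: Q1=11.33, Q2=10.56, Q3=2.11

Answer: 10.56 μC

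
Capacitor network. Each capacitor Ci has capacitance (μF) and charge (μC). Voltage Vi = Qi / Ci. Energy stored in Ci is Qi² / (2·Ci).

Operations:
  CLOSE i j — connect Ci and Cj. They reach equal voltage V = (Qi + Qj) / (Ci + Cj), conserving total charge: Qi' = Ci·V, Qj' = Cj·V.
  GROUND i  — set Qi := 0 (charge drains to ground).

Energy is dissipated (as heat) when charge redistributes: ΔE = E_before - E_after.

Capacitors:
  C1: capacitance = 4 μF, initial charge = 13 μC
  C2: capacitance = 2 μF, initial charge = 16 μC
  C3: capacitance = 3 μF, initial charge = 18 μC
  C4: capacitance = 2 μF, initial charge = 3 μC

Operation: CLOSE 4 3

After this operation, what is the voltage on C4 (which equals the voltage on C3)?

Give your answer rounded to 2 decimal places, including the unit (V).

Answer: 4.20 V

Derivation:
Initial: C1(4μF, Q=13μC, V=3.25V), C2(2μF, Q=16μC, V=8.00V), C3(3μF, Q=18μC, V=6.00V), C4(2μF, Q=3μC, V=1.50V)
Op 1: CLOSE 4-3: Q_total=21.00, C_total=5.00, V=4.20; Q4=8.40, Q3=12.60; dissipated=12.150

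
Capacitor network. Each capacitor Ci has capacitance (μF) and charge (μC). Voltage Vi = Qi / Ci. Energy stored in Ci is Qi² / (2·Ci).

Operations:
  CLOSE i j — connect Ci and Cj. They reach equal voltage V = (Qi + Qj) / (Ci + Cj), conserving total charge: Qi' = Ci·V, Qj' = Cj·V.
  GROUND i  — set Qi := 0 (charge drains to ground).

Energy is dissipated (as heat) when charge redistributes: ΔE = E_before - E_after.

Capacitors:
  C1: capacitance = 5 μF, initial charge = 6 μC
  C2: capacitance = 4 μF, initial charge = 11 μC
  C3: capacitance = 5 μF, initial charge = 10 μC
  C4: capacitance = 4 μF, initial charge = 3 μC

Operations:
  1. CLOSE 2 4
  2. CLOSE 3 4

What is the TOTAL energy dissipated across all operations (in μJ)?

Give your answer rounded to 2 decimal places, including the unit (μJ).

Initial: C1(5μF, Q=6μC, V=1.20V), C2(4μF, Q=11μC, V=2.75V), C3(5μF, Q=10μC, V=2.00V), C4(4μF, Q=3μC, V=0.75V)
Op 1: CLOSE 2-4: Q_total=14.00, C_total=8.00, V=1.75; Q2=7.00, Q4=7.00; dissipated=4.000
Op 2: CLOSE 3-4: Q_total=17.00, C_total=9.00, V=1.89; Q3=9.44, Q4=7.56; dissipated=0.069
Total dissipated: 4.069 μJ

Answer: 4.07 μJ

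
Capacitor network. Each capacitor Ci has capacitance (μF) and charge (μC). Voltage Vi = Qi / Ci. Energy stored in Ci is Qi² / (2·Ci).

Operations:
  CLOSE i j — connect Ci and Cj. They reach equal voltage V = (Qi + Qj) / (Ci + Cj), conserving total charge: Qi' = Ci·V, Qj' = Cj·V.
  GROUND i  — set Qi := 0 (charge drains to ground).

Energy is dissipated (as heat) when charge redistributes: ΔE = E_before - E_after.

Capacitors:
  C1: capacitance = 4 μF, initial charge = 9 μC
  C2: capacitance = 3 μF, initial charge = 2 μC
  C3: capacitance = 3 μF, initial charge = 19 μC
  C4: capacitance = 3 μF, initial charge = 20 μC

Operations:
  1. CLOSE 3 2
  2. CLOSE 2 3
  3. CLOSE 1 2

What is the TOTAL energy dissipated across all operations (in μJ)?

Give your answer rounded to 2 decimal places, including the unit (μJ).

Answer: 25.42 μJ

Derivation:
Initial: C1(4μF, Q=9μC, V=2.25V), C2(3μF, Q=2μC, V=0.67V), C3(3μF, Q=19μC, V=6.33V), C4(3μF, Q=20μC, V=6.67V)
Op 1: CLOSE 3-2: Q_total=21.00, C_total=6.00, V=3.50; Q3=10.50, Q2=10.50; dissipated=24.083
Op 2: CLOSE 2-3: Q_total=21.00, C_total=6.00, V=3.50; Q2=10.50, Q3=10.50; dissipated=0.000
Op 3: CLOSE 1-2: Q_total=19.50, C_total=7.00, V=2.79; Q1=11.14, Q2=8.36; dissipated=1.339
Total dissipated: 25.423 μJ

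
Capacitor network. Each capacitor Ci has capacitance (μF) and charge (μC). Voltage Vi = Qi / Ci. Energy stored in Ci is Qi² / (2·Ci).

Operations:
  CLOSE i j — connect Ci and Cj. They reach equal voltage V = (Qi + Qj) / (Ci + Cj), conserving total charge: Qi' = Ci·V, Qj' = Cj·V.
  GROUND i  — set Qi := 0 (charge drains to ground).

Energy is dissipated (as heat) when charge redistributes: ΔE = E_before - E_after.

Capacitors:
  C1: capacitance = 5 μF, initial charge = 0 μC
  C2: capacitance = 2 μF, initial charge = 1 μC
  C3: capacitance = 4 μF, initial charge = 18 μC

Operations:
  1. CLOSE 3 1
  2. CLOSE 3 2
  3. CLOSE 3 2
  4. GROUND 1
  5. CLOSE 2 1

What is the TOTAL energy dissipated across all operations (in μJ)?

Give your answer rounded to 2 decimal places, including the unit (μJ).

Initial: C1(5μF, Q=0μC, V=0.00V), C2(2μF, Q=1μC, V=0.50V), C3(4μF, Q=18μC, V=4.50V)
Op 1: CLOSE 3-1: Q_total=18.00, C_total=9.00, V=2.00; Q3=8.00, Q1=10.00; dissipated=22.500
Op 2: CLOSE 3-2: Q_total=9.00, C_total=6.00, V=1.50; Q3=6.00, Q2=3.00; dissipated=1.500
Op 3: CLOSE 3-2: Q_total=9.00, C_total=6.00, V=1.50; Q3=6.00, Q2=3.00; dissipated=0.000
Op 4: GROUND 1: Q1=0; energy lost=10.000
Op 5: CLOSE 2-1: Q_total=3.00, C_total=7.00, V=0.43; Q2=0.86, Q1=2.14; dissipated=1.607
Total dissipated: 35.607 μJ

Answer: 35.61 μJ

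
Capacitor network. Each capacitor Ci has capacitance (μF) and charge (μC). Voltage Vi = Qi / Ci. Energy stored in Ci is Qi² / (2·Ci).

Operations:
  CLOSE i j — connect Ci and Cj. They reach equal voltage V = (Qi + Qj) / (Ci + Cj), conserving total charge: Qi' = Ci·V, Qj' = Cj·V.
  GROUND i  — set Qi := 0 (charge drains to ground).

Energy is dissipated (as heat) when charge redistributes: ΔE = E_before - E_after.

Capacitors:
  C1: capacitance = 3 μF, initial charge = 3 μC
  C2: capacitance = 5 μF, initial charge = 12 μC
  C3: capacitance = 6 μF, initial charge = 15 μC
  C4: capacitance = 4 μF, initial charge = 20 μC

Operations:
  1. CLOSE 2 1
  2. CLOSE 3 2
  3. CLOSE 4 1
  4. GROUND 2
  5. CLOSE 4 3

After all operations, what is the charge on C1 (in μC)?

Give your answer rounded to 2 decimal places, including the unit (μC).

Initial: C1(3μF, Q=3μC, V=1.00V), C2(5μF, Q=12μC, V=2.40V), C3(6μF, Q=15μC, V=2.50V), C4(4μF, Q=20μC, V=5.00V)
Op 1: CLOSE 2-1: Q_total=15.00, C_total=8.00, V=1.88; Q2=9.38, Q1=5.62; dissipated=1.837
Op 2: CLOSE 3-2: Q_total=24.38, C_total=11.00, V=2.22; Q3=13.30, Q2=11.08; dissipated=0.533
Op 3: CLOSE 4-1: Q_total=25.62, C_total=7.00, V=3.66; Q4=14.64, Q1=10.98; dissipated=8.371
Op 4: GROUND 2: Q2=0; energy lost=12.276
Op 5: CLOSE 4-3: Q_total=27.94, C_total=10.00, V=2.79; Q4=11.18, Q3=16.76; dissipated=2.505
Final charges: Q1=10.98, Q2=0.00, Q3=16.76, Q4=11.18

Answer: 10.98 μC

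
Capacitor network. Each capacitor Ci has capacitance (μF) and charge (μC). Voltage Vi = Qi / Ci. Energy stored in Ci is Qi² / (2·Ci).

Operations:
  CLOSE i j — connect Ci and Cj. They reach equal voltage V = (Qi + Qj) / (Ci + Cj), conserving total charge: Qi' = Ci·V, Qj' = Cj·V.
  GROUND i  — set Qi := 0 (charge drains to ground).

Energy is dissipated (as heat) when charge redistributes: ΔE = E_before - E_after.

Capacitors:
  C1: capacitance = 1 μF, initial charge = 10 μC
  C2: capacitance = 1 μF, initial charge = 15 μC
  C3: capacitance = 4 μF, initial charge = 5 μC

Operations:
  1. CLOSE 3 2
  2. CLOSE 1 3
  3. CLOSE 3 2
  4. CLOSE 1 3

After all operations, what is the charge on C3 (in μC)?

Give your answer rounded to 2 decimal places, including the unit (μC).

Initial: C1(1μF, Q=10μC, V=10.00V), C2(1μF, Q=15μC, V=15.00V), C3(4μF, Q=5μC, V=1.25V)
Op 1: CLOSE 3-2: Q_total=20.00, C_total=5.00, V=4.00; Q3=16.00, Q2=4.00; dissipated=75.625
Op 2: CLOSE 1-3: Q_total=26.00, C_total=5.00, V=5.20; Q1=5.20, Q3=20.80; dissipated=14.400
Op 3: CLOSE 3-2: Q_total=24.80, C_total=5.00, V=4.96; Q3=19.84, Q2=4.96; dissipated=0.576
Op 4: CLOSE 1-3: Q_total=25.04, C_total=5.00, V=5.01; Q1=5.01, Q3=20.03; dissipated=0.023
Final charges: Q1=5.01, Q2=4.96, Q3=20.03

Answer: 20.03 μC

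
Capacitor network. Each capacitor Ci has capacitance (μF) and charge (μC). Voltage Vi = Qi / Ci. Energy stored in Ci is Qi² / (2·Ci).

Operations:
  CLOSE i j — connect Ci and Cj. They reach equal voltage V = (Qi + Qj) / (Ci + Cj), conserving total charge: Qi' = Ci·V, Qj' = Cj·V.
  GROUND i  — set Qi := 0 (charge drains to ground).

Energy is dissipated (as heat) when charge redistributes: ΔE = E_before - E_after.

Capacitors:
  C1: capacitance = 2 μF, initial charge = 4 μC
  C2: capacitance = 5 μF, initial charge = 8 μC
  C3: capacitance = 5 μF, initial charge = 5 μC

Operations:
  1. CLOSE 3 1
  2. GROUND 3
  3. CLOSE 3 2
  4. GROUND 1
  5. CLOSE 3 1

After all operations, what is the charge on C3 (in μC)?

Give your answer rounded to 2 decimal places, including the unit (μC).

Initial: C1(2μF, Q=4μC, V=2.00V), C2(5μF, Q=8μC, V=1.60V), C3(5μF, Q=5μC, V=1.00V)
Op 1: CLOSE 3-1: Q_total=9.00, C_total=7.00, V=1.29; Q3=6.43, Q1=2.57; dissipated=0.714
Op 2: GROUND 3: Q3=0; energy lost=4.133
Op 3: CLOSE 3-2: Q_total=8.00, C_total=10.00, V=0.80; Q3=4.00, Q2=4.00; dissipated=3.200
Op 4: GROUND 1: Q1=0; energy lost=1.653
Op 5: CLOSE 3-1: Q_total=4.00, C_total=7.00, V=0.57; Q3=2.86, Q1=1.14; dissipated=0.457
Final charges: Q1=1.14, Q2=4.00, Q3=2.86

Answer: 2.86 μC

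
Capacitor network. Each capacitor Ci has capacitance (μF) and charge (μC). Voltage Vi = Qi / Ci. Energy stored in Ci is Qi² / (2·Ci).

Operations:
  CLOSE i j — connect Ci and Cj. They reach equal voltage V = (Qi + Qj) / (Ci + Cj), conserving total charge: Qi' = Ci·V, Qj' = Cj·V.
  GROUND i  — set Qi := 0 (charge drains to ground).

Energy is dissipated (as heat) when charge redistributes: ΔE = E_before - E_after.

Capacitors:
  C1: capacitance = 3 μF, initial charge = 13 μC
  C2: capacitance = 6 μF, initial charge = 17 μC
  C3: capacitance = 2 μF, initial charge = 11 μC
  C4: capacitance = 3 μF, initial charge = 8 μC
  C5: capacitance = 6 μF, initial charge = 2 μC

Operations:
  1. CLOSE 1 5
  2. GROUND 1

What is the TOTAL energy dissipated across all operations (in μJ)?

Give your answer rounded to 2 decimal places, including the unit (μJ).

Answer: 20.17 μJ

Derivation:
Initial: C1(3μF, Q=13μC, V=4.33V), C2(6μF, Q=17μC, V=2.83V), C3(2μF, Q=11μC, V=5.50V), C4(3μF, Q=8μC, V=2.67V), C5(6μF, Q=2μC, V=0.33V)
Op 1: CLOSE 1-5: Q_total=15.00, C_total=9.00, V=1.67; Q1=5.00, Q5=10.00; dissipated=16.000
Op 2: GROUND 1: Q1=0; energy lost=4.167
Total dissipated: 20.167 μJ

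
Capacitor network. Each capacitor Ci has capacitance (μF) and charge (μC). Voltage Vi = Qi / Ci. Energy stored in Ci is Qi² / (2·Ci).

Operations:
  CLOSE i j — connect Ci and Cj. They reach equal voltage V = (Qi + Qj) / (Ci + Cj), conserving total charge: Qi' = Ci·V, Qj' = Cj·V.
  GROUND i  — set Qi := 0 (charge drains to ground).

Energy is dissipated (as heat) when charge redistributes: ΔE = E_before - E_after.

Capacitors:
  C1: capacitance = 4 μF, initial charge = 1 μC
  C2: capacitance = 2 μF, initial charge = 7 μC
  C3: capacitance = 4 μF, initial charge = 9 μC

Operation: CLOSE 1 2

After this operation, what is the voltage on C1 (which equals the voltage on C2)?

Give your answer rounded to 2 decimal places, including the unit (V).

Answer: 1.33 V

Derivation:
Initial: C1(4μF, Q=1μC, V=0.25V), C2(2μF, Q=7μC, V=3.50V), C3(4μF, Q=9μC, V=2.25V)
Op 1: CLOSE 1-2: Q_total=8.00, C_total=6.00, V=1.33; Q1=5.33, Q2=2.67; dissipated=7.042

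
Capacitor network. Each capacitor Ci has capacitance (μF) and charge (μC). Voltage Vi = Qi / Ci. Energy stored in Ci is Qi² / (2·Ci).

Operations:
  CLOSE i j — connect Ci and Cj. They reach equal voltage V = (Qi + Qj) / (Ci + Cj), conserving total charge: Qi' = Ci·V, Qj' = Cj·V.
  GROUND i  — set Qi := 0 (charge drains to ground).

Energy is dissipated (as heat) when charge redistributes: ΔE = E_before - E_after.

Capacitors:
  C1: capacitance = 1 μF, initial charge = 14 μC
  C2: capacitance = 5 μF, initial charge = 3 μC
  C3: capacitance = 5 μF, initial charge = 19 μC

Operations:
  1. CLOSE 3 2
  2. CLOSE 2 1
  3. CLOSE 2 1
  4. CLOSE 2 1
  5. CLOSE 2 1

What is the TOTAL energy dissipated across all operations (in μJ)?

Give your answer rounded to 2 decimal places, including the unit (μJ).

Initial: C1(1μF, Q=14μC, V=14.00V), C2(5μF, Q=3μC, V=0.60V), C3(5μF, Q=19μC, V=3.80V)
Op 1: CLOSE 3-2: Q_total=22.00, C_total=10.00, V=2.20; Q3=11.00, Q2=11.00; dissipated=12.800
Op 2: CLOSE 2-1: Q_total=25.00, C_total=6.00, V=4.17; Q2=20.83, Q1=4.17; dissipated=58.017
Op 3: CLOSE 2-1: Q_total=25.00, C_total=6.00, V=4.17; Q2=20.83, Q1=4.17; dissipated=0.000
Op 4: CLOSE 2-1: Q_total=25.00, C_total=6.00, V=4.17; Q2=20.83, Q1=4.17; dissipated=0.000
Op 5: CLOSE 2-1: Q_total=25.00, C_total=6.00, V=4.17; Q2=20.83, Q1=4.17; dissipated=0.000
Total dissipated: 70.817 μJ

Answer: 70.82 μJ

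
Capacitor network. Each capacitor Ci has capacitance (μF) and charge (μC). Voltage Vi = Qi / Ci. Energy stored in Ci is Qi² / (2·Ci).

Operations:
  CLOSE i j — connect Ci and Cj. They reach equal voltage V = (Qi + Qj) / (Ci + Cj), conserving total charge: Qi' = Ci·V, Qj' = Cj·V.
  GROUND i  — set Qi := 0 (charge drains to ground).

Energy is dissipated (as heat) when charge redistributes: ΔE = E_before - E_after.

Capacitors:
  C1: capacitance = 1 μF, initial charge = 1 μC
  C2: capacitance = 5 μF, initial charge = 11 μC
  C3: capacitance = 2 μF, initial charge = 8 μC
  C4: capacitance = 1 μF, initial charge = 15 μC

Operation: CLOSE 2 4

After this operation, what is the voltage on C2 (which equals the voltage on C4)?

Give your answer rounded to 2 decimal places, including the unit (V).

Initial: C1(1μF, Q=1μC, V=1.00V), C2(5μF, Q=11μC, V=2.20V), C3(2μF, Q=8μC, V=4.00V), C4(1μF, Q=15μC, V=15.00V)
Op 1: CLOSE 2-4: Q_total=26.00, C_total=6.00, V=4.33; Q2=21.67, Q4=4.33; dissipated=68.267

Answer: 4.33 V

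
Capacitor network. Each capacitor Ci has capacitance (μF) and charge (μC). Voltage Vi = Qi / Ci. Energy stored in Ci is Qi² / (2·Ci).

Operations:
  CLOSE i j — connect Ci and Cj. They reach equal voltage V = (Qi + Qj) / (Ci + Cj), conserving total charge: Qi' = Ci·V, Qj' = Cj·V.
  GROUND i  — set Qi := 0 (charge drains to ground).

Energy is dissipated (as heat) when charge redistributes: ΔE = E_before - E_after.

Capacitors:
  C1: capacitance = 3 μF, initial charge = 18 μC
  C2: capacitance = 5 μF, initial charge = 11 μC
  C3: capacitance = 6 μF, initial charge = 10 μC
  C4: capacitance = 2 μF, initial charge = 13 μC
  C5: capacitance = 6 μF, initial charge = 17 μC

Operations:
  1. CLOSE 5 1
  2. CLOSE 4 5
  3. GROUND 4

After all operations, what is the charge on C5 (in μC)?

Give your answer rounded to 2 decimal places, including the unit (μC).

Initial: C1(3μF, Q=18μC, V=6.00V), C2(5μF, Q=11μC, V=2.20V), C3(6μF, Q=10μC, V=1.67V), C4(2μF, Q=13μC, V=6.50V), C5(6μF, Q=17μC, V=2.83V)
Op 1: CLOSE 5-1: Q_total=35.00, C_total=9.00, V=3.89; Q5=23.33, Q1=11.67; dissipated=10.028
Op 2: CLOSE 4-5: Q_total=36.33, C_total=8.00, V=4.54; Q4=9.08, Q5=27.25; dissipated=5.113
Op 3: GROUND 4: Q4=0; energy lost=20.627
Final charges: Q1=11.67, Q2=11.00, Q3=10.00, Q4=0.00, Q5=27.25

Answer: 27.25 μC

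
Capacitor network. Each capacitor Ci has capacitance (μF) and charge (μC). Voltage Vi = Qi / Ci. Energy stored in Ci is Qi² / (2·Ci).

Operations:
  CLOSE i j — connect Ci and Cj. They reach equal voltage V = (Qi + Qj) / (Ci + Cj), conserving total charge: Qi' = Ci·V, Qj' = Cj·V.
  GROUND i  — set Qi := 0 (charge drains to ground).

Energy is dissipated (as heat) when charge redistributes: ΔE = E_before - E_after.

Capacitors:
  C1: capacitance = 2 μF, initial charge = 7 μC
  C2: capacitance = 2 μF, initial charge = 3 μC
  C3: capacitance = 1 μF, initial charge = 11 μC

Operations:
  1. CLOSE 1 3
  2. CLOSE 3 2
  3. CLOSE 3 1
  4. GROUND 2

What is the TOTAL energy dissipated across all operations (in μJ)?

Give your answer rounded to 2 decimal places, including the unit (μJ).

Initial: C1(2μF, Q=7μC, V=3.50V), C2(2μF, Q=3μC, V=1.50V), C3(1μF, Q=11μC, V=11.00V)
Op 1: CLOSE 1-3: Q_total=18.00, C_total=3.00, V=6.00; Q1=12.00, Q3=6.00; dissipated=18.750
Op 2: CLOSE 3-2: Q_total=9.00, C_total=3.00, V=3.00; Q3=3.00, Q2=6.00; dissipated=6.750
Op 3: CLOSE 3-1: Q_total=15.00, C_total=3.00, V=5.00; Q3=5.00, Q1=10.00; dissipated=3.000
Op 4: GROUND 2: Q2=0; energy lost=9.000
Total dissipated: 37.500 μJ

Answer: 37.50 μJ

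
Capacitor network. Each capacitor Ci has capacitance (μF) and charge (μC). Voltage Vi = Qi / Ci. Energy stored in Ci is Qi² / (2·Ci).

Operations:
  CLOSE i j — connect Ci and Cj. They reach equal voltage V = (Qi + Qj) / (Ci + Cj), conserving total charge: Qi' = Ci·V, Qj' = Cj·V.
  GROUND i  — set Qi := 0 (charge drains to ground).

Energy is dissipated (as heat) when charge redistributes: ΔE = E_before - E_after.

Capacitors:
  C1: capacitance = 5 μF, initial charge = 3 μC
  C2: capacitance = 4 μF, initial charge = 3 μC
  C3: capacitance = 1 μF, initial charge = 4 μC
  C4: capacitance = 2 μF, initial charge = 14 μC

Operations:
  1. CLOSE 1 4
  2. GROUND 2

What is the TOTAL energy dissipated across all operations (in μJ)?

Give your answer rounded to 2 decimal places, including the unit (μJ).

Initial: C1(5μF, Q=3μC, V=0.60V), C2(4μF, Q=3μC, V=0.75V), C3(1μF, Q=4μC, V=4.00V), C4(2μF, Q=14μC, V=7.00V)
Op 1: CLOSE 1-4: Q_total=17.00, C_total=7.00, V=2.43; Q1=12.14, Q4=4.86; dissipated=29.257
Op 2: GROUND 2: Q2=0; energy lost=1.125
Total dissipated: 30.382 μJ

Answer: 30.38 μJ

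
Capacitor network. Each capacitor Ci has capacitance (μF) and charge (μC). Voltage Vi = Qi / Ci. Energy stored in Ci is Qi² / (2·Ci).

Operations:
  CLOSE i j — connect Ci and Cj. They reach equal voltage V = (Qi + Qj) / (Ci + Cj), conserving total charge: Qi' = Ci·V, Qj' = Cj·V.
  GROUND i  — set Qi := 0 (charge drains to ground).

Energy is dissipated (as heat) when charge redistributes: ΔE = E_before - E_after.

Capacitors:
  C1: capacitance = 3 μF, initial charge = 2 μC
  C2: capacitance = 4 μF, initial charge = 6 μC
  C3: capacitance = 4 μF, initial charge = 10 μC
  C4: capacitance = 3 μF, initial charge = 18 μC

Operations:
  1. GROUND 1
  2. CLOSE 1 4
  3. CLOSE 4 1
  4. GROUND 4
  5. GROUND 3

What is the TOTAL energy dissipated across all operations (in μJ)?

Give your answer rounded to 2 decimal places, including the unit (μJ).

Initial: C1(3μF, Q=2μC, V=0.67V), C2(4μF, Q=6μC, V=1.50V), C3(4μF, Q=10μC, V=2.50V), C4(3μF, Q=18μC, V=6.00V)
Op 1: GROUND 1: Q1=0; energy lost=0.667
Op 2: CLOSE 1-4: Q_total=18.00, C_total=6.00, V=3.00; Q1=9.00, Q4=9.00; dissipated=27.000
Op 3: CLOSE 4-1: Q_total=18.00, C_total=6.00, V=3.00; Q4=9.00, Q1=9.00; dissipated=0.000
Op 4: GROUND 4: Q4=0; energy lost=13.500
Op 5: GROUND 3: Q3=0; energy lost=12.500
Total dissipated: 53.667 μJ

Answer: 53.67 μJ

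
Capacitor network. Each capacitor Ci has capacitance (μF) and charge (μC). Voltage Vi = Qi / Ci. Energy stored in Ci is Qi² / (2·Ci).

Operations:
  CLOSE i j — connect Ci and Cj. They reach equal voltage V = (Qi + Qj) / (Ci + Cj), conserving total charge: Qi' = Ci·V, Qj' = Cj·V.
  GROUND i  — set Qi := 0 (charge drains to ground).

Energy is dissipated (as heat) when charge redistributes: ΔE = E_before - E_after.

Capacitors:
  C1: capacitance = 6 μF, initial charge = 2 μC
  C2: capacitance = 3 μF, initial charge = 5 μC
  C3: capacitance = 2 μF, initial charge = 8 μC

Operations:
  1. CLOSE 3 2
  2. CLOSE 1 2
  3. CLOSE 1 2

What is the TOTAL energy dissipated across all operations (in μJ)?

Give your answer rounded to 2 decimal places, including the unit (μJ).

Answer: 8.40 μJ

Derivation:
Initial: C1(6μF, Q=2μC, V=0.33V), C2(3μF, Q=5μC, V=1.67V), C3(2μF, Q=8μC, V=4.00V)
Op 1: CLOSE 3-2: Q_total=13.00, C_total=5.00, V=2.60; Q3=5.20, Q2=7.80; dissipated=3.267
Op 2: CLOSE 1-2: Q_total=9.80, C_total=9.00, V=1.09; Q1=6.53, Q2=3.27; dissipated=5.138
Op 3: CLOSE 1-2: Q_total=9.80, C_total=9.00, V=1.09; Q1=6.53, Q2=3.27; dissipated=0.000
Total dissipated: 8.404 μJ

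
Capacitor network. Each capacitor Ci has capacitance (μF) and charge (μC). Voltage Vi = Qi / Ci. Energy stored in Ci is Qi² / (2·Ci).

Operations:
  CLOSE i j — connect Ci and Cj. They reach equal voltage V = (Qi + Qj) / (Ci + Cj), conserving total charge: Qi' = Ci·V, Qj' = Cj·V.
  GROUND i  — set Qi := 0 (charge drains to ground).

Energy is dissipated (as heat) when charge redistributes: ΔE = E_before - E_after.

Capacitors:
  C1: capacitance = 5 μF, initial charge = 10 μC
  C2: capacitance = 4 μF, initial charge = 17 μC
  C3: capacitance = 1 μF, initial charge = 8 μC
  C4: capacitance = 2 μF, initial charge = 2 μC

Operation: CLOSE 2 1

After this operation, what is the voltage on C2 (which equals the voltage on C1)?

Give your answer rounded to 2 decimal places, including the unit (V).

Answer: 3.00 V

Derivation:
Initial: C1(5μF, Q=10μC, V=2.00V), C2(4μF, Q=17μC, V=4.25V), C3(1μF, Q=8μC, V=8.00V), C4(2μF, Q=2μC, V=1.00V)
Op 1: CLOSE 2-1: Q_total=27.00, C_total=9.00, V=3.00; Q2=12.00, Q1=15.00; dissipated=5.625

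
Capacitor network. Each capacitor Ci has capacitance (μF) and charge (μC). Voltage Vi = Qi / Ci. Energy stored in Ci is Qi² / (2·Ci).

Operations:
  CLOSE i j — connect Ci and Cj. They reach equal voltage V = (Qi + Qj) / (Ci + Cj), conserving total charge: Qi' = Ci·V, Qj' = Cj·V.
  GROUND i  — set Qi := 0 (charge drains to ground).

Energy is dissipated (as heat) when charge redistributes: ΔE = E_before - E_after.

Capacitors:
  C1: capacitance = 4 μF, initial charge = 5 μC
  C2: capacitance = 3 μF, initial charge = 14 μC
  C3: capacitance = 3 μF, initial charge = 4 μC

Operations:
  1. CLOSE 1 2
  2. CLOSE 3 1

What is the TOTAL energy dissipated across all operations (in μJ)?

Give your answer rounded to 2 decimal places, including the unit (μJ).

Initial: C1(4μF, Q=5μC, V=1.25V), C2(3μF, Q=14μC, V=4.67V), C3(3μF, Q=4μC, V=1.33V)
Op 1: CLOSE 1-2: Q_total=19.00, C_total=7.00, V=2.71; Q1=10.86, Q2=8.14; dissipated=10.006
Op 2: CLOSE 3-1: Q_total=14.86, C_total=7.00, V=2.12; Q3=6.37, Q1=8.49; dissipated=1.635
Total dissipated: 11.641 μJ

Answer: 11.64 μJ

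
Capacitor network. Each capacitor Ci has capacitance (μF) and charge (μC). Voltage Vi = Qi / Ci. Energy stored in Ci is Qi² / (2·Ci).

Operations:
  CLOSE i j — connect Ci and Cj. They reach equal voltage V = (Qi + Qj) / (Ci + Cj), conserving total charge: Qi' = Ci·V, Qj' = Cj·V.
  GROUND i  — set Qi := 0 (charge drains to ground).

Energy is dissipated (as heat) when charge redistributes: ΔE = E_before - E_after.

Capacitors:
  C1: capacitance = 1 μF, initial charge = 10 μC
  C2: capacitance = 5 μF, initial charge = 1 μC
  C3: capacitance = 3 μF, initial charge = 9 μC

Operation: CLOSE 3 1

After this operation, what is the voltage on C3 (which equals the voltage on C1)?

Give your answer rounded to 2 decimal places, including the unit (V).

Answer: 4.75 V

Derivation:
Initial: C1(1μF, Q=10μC, V=10.00V), C2(5μF, Q=1μC, V=0.20V), C3(3μF, Q=9μC, V=3.00V)
Op 1: CLOSE 3-1: Q_total=19.00, C_total=4.00, V=4.75; Q3=14.25, Q1=4.75; dissipated=18.375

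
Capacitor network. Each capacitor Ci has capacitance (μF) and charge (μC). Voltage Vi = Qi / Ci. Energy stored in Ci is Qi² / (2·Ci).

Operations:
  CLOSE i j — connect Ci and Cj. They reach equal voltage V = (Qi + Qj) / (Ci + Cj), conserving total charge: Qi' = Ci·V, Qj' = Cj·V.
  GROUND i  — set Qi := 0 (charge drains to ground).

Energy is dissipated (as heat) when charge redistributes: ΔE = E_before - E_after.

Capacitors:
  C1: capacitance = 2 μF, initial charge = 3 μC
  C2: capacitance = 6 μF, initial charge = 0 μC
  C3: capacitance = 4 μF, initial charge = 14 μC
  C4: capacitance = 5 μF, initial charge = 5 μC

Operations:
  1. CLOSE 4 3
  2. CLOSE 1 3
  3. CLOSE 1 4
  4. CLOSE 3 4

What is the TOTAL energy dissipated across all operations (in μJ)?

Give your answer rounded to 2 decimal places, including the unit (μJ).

Answer: 7.25 μJ

Derivation:
Initial: C1(2μF, Q=3μC, V=1.50V), C2(6μF, Q=0μC, V=0.00V), C3(4μF, Q=14μC, V=3.50V), C4(5μF, Q=5μC, V=1.00V)
Op 1: CLOSE 4-3: Q_total=19.00, C_total=9.00, V=2.11; Q4=10.56, Q3=8.44; dissipated=6.944
Op 2: CLOSE 1-3: Q_total=11.44, C_total=6.00, V=1.91; Q1=3.81, Q3=7.63; dissipated=0.249
Op 3: CLOSE 1-4: Q_total=14.37, C_total=7.00, V=2.05; Q1=4.11, Q4=10.26; dissipated=0.030
Op 4: CLOSE 3-4: Q_total=17.89, C_total=9.00, V=1.99; Q3=7.95, Q4=9.94; dissipated=0.024
Total dissipated: 7.247 μJ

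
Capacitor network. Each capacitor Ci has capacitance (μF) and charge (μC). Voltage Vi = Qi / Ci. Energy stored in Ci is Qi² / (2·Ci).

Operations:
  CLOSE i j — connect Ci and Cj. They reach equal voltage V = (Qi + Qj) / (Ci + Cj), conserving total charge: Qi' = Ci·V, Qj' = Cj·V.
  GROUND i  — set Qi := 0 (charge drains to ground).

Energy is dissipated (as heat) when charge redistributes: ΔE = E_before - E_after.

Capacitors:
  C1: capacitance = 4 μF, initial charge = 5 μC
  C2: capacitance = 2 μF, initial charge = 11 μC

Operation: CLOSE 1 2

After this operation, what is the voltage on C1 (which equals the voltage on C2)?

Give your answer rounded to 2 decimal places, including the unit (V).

Answer: 2.67 V

Derivation:
Initial: C1(4μF, Q=5μC, V=1.25V), C2(2μF, Q=11μC, V=5.50V)
Op 1: CLOSE 1-2: Q_total=16.00, C_total=6.00, V=2.67; Q1=10.67, Q2=5.33; dissipated=12.042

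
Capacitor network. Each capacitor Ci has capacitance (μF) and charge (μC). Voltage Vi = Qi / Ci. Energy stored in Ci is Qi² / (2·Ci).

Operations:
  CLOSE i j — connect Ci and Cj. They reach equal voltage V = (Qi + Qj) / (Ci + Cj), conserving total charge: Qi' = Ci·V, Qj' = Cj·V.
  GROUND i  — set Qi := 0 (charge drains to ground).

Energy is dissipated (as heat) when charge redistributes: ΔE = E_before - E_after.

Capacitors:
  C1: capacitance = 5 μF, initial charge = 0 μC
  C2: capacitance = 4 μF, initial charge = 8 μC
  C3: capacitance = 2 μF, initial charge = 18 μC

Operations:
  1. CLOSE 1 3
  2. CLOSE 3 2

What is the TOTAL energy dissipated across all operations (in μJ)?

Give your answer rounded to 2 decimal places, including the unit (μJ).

Answer: 58.07 μJ

Derivation:
Initial: C1(5μF, Q=0μC, V=0.00V), C2(4μF, Q=8μC, V=2.00V), C3(2μF, Q=18μC, V=9.00V)
Op 1: CLOSE 1-3: Q_total=18.00, C_total=7.00, V=2.57; Q1=12.86, Q3=5.14; dissipated=57.857
Op 2: CLOSE 3-2: Q_total=13.14, C_total=6.00, V=2.19; Q3=4.38, Q2=8.76; dissipated=0.218
Total dissipated: 58.075 μJ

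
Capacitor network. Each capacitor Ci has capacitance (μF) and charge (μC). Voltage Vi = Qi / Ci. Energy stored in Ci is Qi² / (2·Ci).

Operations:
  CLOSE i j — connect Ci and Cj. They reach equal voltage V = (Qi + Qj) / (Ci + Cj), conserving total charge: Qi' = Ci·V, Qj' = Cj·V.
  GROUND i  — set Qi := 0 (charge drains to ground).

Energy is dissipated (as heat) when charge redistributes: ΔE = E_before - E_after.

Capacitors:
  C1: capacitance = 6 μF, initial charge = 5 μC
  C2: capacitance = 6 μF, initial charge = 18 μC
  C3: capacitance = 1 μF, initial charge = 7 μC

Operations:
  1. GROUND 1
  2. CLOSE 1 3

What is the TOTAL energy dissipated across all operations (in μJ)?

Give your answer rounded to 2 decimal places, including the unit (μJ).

Initial: C1(6μF, Q=5μC, V=0.83V), C2(6μF, Q=18μC, V=3.00V), C3(1μF, Q=7μC, V=7.00V)
Op 1: GROUND 1: Q1=0; energy lost=2.083
Op 2: CLOSE 1-3: Q_total=7.00, C_total=7.00, V=1.00; Q1=6.00, Q3=1.00; dissipated=21.000
Total dissipated: 23.083 μJ

Answer: 23.08 μJ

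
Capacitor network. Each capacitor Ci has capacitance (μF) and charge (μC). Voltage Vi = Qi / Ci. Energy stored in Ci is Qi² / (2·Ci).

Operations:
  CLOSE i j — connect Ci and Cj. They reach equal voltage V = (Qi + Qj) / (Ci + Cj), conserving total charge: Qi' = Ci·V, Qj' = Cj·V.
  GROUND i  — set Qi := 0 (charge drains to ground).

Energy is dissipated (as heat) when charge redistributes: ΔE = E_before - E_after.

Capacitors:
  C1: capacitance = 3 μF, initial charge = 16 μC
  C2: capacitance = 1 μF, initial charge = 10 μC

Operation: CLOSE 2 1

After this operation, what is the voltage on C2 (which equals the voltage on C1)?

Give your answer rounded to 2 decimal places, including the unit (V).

Answer: 6.50 V

Derivation:
Initial: C1(3μF, Q=16μC, V=5.33V), C2(1μF, Q=10μC, V=10.00V)
Op 1: CLOSE 2-1: Q_total=26.00, C_total=4.00, V=6.50; Q2=6.50, Q1=19.50; dissipated=8.167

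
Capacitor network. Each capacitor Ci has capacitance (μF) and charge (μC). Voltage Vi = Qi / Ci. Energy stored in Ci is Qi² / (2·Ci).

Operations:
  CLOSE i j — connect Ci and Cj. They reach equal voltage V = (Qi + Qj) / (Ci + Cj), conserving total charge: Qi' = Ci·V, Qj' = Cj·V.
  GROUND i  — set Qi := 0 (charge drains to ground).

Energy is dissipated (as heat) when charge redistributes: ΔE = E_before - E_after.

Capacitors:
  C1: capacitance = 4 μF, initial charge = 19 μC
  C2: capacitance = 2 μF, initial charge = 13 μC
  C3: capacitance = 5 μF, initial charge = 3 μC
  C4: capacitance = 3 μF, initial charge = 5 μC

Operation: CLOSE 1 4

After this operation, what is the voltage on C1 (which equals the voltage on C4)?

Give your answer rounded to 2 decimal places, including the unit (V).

Answer: 3.43 V

Derivation:
Initial: C1(4μF, Q=19μC, V=4.75V), C2(2μF, Q=13μC, V=6.50V), C3(5μF, Q=3μC, V=0.60V), C4(3μF, Q=5μC, V=1.67V)
Op 1: CLOSE 1-4: Q_total=24.00, C_total=7.00, V=3.43; Q1=13.71, Q4=10.29; dissipated=8.149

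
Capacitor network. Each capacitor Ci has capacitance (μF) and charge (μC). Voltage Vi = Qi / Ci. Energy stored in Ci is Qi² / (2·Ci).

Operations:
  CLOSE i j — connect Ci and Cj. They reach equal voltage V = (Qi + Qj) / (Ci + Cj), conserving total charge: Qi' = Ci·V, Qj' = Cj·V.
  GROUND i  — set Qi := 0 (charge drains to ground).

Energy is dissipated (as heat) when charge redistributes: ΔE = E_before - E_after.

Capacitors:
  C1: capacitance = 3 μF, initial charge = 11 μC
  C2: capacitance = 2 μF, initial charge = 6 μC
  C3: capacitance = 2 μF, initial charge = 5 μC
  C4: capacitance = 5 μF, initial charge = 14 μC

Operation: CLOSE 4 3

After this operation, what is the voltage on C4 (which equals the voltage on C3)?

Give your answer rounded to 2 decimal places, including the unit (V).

Answer: 2.71 V

Derivation:
Initial: C1(3μF, Q=11μC, V=3.67V), C2(2μF, Q=6μC, V=3.00V), C3(2μF, Q=5μC, V=2.50V), C4(5μF, Q=14μC, V=2.80V)
Op 1: CLOSE 4-3: Q_total=19.00, C_total=7.00, V=2.71; Q4=13.57, Q3=5.43; dissipated=0.064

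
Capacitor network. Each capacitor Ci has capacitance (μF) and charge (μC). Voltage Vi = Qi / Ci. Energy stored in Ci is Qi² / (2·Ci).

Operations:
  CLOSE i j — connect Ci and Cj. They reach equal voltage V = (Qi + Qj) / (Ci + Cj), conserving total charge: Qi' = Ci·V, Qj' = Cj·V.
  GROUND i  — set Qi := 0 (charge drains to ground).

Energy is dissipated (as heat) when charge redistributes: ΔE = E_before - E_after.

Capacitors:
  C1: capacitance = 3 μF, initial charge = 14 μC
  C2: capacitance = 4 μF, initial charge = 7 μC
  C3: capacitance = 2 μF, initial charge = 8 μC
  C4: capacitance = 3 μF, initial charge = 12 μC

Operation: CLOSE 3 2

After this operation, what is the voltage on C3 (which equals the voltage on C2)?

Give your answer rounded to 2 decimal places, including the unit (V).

Answer: 2.50 V

Derivation:
Initial: C1(3μF, Q=14μC, V=4.67V), C2(4μF, Q=7μC, V=1.75V), C3(2μF, Q=8μC, V=4.00V), C4(3μF, Q=12μC, V=4.00V)
Op 1: CLOSE 3-2: Q_total=15.00, C_total=6.00, V=2.50; Q3=5.00, Q2=10.00; dissipated=3.375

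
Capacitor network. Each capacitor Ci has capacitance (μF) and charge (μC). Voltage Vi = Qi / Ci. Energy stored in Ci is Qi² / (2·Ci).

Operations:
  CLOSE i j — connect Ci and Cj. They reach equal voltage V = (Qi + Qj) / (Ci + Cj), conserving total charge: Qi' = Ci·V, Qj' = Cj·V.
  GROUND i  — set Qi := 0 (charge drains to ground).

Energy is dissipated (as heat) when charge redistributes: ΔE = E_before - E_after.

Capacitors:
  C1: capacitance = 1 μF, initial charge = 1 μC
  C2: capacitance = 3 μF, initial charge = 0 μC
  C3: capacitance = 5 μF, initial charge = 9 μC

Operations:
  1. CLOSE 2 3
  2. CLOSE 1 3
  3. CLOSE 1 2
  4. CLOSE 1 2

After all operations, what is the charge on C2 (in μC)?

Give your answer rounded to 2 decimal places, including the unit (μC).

Answer: 3.36 μC

Derivation:
Initial: C1(1μF, Q=1μC, V=1.00V), C2(3μF, Q=0μC, V=0.00V), C3(5μF, Q=9μC, V=1.80V)
Op 1: CLOSE 2-3: Q_total=9.00, C_total=8.00, V=1.12; Q2=3.38, Q3=5.62; dissipated=3.038
Op 2: CLOSE 1-3: Q_total=6.62, C_total=6.00, V=1.10; Q1=1.10, Q3=5.52; dissipated=0.007
Op 3: CLOSE 1-2: Q_total=4.48, C_total=4.00, V=1.12; Q1=1.12, Q2=3.36; dissipated=0.000
Op 4: CLOSE 1-2: Q_total=4.48, C_total=4.00, V=1.12; Q1=1.12, Q2=3.36; dissipated=0.000
Final charges: Q1=1.12, Q2=3.36, Q3=5.52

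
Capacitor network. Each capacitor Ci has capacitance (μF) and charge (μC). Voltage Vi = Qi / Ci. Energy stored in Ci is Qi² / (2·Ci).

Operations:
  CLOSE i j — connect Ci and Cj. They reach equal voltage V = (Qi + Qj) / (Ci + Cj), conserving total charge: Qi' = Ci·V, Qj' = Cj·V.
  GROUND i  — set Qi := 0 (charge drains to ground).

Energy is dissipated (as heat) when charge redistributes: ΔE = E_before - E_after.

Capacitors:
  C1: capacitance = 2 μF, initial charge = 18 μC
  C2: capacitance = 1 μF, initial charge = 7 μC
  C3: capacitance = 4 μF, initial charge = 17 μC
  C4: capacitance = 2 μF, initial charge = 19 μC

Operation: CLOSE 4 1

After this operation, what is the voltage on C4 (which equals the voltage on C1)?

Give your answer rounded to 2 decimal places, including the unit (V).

Answer: 9.25 V

Derivation:
Initial: C1(2μF, Q=18μC, V=9.00V), C2(1μF, Q=7μC, V=7.00V), C3(4μF, Q=17μC, V=4.25V), C4(2μF, Q=19μC, V=9.50V)
Op 1: CLOSE 4-1: Q_total=37.00, C_total=4.00, V=9.25; Q4=18.50, Q1=18.50; dissipated=0.125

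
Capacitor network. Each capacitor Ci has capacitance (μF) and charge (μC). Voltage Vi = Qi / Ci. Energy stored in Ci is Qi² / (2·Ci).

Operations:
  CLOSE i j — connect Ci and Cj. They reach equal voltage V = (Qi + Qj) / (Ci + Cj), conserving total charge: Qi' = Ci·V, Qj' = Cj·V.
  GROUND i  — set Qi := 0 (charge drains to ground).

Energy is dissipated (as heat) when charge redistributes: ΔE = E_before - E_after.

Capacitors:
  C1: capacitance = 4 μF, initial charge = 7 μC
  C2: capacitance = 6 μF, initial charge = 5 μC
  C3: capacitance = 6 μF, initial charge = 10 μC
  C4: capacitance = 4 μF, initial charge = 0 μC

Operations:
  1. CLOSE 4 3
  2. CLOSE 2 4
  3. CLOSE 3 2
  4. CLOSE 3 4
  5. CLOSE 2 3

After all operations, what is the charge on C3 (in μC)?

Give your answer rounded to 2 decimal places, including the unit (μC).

Initial: C1(4μF, Q=7μC, V=1.75V), C2(6μF, Q=5μC, V=0.83V), C3(6μF, Q=10μC, V=1.67V), C4(4μF, Q=0μC, V=0.00V)
Op 1: CLOSE 4-3: Q_total=10.00, C_total=10.00, V=1.00; Q4=4.00, Q3=6.00; dissipated=3.333
Op 2: CLOSE 2-4: Q_total=9.00, C_total=10.00, V=0.90; Q2=5.40, Q4=3.60; dissipated=0.033
Op 3: CLOSE 3-2: Q_total=11.40, C_total=12.00, V=0.95; Q3=5.70, Q2=5.70; dissipated=0.015
Op 4: CLOSE 3-4: Q_total=9.30, C_total=10.00, V=0.93; Q3=5.58, Q4=3.72; dissipated=0.003
Op 5: CLOSE 2-3: Q_total=11.28, C_total=12.00, V=0.94; Q2=5.64, Q3=5.64; dissipated=0.001
Final charges: Q1=7.00, Q2=5.64, Q3=5.64, Q4=3.72

Answer: 5.64 μC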